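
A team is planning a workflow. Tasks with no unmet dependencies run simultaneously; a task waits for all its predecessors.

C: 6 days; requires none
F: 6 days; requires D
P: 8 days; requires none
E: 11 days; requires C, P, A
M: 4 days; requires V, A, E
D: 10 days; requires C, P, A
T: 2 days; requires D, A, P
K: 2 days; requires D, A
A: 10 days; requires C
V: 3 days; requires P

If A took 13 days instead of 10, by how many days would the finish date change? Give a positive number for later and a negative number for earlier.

3

As given, the longest chain is C→A→D→F = 6+10+10+6 = 32, so the finish is 32 days.
A is on the critical path; changing it to 13 makes that path 35 days.
That remains the longest chain; total 35 days.
Change in finish: 35 − 32 = +3 days.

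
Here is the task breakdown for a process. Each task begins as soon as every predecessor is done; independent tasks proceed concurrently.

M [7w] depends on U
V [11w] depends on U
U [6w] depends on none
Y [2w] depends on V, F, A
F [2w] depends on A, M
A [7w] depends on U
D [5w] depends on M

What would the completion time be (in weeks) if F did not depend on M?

With the dependency in place, U→V→Y = 6+11+2 = 19 sets the finish at 19 weeks.
Dropping M→F doesn't change F's earliest start (13); another predecessor still binds.
New critical path: U→V→Y = 6+11+2 = 19 ⇒ 19 weeks.

19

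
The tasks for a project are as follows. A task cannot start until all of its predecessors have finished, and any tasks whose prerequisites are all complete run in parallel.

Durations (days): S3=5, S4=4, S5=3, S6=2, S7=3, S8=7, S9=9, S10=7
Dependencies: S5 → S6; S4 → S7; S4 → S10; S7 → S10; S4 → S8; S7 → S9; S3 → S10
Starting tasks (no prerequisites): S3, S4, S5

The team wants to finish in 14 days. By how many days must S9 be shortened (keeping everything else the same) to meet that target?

Current finish: 16 days; target: 14.
S9 is on every critical path, so each day cut from S9 cuts the finish by one (this holds down to a finish of 14).
Need 16 − 14 = 2 days off S9 → S9 becomes 7 days, finish becomes 14.

2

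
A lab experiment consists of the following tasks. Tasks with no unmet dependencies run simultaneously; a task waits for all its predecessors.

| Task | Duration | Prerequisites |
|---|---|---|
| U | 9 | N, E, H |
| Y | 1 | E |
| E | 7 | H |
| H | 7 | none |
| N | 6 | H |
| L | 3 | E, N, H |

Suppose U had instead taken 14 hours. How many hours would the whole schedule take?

28

Actual critical path: H→E→U = 7+7+9 = 23 ⇒ 23 hours.
U is on the critical path; changing it to 14 makes that path 28 hours.
No other chain overtakes it, so the finish is 28 hours.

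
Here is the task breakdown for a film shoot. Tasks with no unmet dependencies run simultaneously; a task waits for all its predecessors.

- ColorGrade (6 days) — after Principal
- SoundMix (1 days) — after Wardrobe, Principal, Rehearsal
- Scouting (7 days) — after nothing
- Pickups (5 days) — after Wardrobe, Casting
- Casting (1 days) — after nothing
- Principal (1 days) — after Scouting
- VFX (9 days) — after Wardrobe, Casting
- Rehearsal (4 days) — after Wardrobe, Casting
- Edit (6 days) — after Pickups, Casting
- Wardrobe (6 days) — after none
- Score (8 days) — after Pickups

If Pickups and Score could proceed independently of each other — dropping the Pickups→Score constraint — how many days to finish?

17

Before: longest chain Wardrobe→Pickups→Score = 6+5+8 = 19, finish 19.
Without Pickups→Score, Score's earliest start moves from 11 to 0.
After: Wardrobe→Pickups→Edit = 6+5+6 = 17 → 17 days.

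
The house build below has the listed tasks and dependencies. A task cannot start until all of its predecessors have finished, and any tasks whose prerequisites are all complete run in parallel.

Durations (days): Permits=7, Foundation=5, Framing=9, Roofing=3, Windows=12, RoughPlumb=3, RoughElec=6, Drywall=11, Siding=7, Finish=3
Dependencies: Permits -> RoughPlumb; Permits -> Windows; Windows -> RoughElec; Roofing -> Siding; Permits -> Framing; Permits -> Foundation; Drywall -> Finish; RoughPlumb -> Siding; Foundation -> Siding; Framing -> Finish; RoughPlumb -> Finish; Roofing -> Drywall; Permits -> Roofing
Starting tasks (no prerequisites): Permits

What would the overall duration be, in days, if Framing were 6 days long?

25

The binding path is Permits→Windows→RoughElec = 7+12+6 = 25; finish at 25 days.
The longest path through Framing is only 19 days, so Framing has float 6.
The critical path is still Permits→Windows→RoughElec; finish is now 25 days.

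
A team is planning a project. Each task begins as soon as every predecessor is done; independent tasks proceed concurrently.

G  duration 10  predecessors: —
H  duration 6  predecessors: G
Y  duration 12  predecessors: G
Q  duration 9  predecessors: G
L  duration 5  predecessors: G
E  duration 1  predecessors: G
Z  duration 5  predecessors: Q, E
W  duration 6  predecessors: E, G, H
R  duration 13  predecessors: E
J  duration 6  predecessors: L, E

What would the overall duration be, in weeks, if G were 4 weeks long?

Critical path before the change: G→Q→Z = 10+9+5 = 24 giving 24 weeks.
G is on the critical path; changing it to 4 makes that path 18 weeks.
That remains the longest chain; total 18 weeks.

18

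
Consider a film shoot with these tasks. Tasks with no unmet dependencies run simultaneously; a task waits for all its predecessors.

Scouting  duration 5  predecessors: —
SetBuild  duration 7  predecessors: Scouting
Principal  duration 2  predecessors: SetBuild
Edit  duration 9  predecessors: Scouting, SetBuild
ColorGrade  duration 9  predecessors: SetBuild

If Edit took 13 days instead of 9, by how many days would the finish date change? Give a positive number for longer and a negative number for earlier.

Baseline: Scouting→SetBuild→Edit = 5+7+9 = 21 → 21 days.
Since Edit is critical, the +4 change carries straight to that chain (now 25 days).
No other chain overtakes it, so the finish is 25 days.
Change in finish: 25 − 21 = +4 days.

4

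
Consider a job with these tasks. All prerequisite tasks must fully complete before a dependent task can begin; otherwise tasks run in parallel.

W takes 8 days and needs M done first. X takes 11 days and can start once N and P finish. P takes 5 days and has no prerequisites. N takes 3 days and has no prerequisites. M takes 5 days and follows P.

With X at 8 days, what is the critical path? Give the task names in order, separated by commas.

P, M, W

The binding path is P→M→W = 5+5+8 = 18; finish at 18 days.
X is off the critical path — its longest chain is 16 days, giving 2 of slack.
That remains the longest chain; total 18 days.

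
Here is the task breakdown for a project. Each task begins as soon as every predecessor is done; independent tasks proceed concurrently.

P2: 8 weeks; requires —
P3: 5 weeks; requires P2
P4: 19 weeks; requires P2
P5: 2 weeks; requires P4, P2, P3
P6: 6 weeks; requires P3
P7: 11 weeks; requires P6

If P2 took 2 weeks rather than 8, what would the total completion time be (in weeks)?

As given, the longest chain is P2→P3→P6→P7 = 8+5+6+11 = 30, so the finish is 30 weeks.
Since P2 is critical, the -6 change carries straight to that chain (now 24 weeks).
No other chain overtakes it, so the finish is 24 weeks.

24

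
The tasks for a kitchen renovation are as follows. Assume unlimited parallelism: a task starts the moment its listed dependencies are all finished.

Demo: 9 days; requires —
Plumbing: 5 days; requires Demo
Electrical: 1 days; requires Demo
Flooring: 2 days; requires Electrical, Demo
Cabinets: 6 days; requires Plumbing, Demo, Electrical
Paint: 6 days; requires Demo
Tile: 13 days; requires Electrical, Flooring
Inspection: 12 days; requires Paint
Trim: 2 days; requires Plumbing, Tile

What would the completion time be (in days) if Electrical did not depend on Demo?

27

Before: longest chain Demo→Electrical→Flooring→Tile→Trim = 9+1+2+13+2 = 27, finish 27.
Without Demo→Electrical, Electrical's earliest start moves from 9 to 0.
The longest chain is now Demo→Paint→Inspection = 9+6+12 = 27, so the job takes 27 days.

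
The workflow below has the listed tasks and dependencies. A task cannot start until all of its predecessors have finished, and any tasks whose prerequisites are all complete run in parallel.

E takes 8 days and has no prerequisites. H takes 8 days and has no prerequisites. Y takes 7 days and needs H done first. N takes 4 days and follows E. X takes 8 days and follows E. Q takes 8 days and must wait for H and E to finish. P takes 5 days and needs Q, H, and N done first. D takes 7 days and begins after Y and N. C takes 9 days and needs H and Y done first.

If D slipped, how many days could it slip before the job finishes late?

Critical path: H→Y→C = 8+7+9 = 24, so the finish is 24 days.
The longest chain containing D totals 22 days.
Slack of D = 17 − 15 = 2 days.

2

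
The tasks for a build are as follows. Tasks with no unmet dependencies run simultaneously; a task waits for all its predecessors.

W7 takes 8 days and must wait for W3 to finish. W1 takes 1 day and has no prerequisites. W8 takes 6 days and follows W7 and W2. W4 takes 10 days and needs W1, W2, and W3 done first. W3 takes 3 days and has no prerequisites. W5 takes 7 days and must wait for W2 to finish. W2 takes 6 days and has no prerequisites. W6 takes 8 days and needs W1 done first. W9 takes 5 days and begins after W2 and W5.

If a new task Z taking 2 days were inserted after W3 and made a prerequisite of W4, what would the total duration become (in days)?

18

Originally the schedule takes 18 days.
With Z inserted, W4 now waits for max(W1, W2, W3, Z).
New critical path: W2→W5→W9 = 6+7+5 = 18 ⇒ 18 days.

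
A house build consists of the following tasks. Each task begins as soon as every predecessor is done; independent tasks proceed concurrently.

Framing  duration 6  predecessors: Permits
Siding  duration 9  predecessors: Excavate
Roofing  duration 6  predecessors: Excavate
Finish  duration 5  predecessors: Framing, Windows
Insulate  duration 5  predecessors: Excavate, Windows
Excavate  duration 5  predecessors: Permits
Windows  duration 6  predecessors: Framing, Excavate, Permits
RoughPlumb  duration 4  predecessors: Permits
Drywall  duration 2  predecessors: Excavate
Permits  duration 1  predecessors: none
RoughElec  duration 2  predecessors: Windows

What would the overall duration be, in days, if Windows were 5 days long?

17

Actual critical path: Permits→Framing→Windows→Insulate = 1+6+6+5 = 18 ⇒ 18 days.
Windows is on the critical path; changing it to 5 makes that path 17 days.
No other chain overtakes it, so the finish is 17 days.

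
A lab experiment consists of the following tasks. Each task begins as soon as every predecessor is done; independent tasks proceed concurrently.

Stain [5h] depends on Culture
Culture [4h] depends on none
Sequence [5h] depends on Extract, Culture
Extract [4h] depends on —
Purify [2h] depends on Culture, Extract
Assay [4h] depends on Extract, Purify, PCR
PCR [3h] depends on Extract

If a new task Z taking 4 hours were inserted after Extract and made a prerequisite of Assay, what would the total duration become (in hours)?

12

Originally the lab experiment takes 11 hours.
With Z inserted, Assay now waits for max(Extract, Purify, PCR, Z).
New critical path: Extract→Z→Assay = 4+4+4 = 12 ⇒ 12 hours.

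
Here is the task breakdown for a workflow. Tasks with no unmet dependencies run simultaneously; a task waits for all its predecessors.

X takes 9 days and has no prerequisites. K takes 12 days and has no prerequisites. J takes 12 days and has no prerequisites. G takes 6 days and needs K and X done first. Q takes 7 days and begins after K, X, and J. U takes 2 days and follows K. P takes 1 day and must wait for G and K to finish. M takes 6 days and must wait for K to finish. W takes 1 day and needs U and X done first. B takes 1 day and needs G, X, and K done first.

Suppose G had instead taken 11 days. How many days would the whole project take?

24

The binding path is K→G→P = 12+6+1 = 19; finish at 19 days.
G lies on that path, so at 11 days the path becomes 24 days.
No other chain overtakes it, so the finish is 24 days.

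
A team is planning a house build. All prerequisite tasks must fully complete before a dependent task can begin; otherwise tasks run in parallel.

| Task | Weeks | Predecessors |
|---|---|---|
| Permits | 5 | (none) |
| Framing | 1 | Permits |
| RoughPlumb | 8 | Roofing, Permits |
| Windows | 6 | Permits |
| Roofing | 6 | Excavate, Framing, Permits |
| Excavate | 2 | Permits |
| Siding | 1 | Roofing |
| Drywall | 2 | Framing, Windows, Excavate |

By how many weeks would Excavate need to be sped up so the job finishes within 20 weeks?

1

Current finish: 21 weeks; target: 20.
Excavate is on every critical path, so each week cut from Excavate cuts the finish by one (this holds down to a finish of 20).
Need 21 − 20 = 1 week off Excavate → Excavate becomes 1 week, finish becomes 20.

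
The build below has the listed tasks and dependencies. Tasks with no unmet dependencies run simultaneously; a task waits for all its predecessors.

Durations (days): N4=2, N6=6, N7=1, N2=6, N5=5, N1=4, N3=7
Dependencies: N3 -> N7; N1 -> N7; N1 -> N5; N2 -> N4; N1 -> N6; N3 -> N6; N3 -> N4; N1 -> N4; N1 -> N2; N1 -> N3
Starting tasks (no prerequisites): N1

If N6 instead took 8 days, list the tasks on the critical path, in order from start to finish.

N1, N3, N6

Actual critical path: N1→N3→N6 = 4+7+6 = 17 ⇒ 17 days.
N6 lies on that path, so at 8 days the path becomes 19 days.
The critical path is still N1→N3→N6; finish is now 19 days.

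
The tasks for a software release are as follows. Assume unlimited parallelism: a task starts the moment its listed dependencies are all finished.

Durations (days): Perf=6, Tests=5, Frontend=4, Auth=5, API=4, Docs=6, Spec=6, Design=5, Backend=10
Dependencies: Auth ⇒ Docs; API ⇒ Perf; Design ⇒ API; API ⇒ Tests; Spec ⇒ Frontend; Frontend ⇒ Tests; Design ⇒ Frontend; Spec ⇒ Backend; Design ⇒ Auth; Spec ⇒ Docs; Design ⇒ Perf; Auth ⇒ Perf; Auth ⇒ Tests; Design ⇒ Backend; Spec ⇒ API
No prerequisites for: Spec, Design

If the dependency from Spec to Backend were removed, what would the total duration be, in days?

16

With the dependency in place, Spec→Backend = 6+10 = 16 sets the finish at 16 days.
Without Spec→Backend, Backend's earliest start moves from 6 to 5.
The longest chain is now Spec→API→Perf = 6+4+6 = 16, so the software release takes 16 days.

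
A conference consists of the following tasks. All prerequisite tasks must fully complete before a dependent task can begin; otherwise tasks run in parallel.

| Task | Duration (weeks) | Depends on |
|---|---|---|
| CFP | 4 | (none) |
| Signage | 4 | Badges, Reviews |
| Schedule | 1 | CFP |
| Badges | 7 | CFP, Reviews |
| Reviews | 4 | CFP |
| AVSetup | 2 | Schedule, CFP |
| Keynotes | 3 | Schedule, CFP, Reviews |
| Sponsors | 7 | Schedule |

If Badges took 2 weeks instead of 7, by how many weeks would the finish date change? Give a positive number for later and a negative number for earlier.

The binding path is CFP→Reviews→Badges→Signage = 4+4+7+4 = 19; finish at 19 weeks.
Since Badges is critical, the -5 change carries straight to that chain (now 14 weeks).
That remains the longest chain; total 14 weeks.
Change in finish: 14 − 19 = -5 weeks.

-5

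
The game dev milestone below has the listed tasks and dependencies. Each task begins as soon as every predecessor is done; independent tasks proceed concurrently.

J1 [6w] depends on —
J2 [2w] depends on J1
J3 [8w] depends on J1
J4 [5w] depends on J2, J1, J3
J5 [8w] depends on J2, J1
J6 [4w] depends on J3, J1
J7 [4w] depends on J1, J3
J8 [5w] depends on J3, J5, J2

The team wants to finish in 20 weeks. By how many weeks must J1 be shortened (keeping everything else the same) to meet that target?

Current finish: 21 weeks; target: 20.
J1 is on every critical path, so each week cut from J1 cuts the finish by one (this holds down to a finish of 16).
Need 21 − 20 = 1 week off J1 → J1 becomes 5 weeks, finish becomes 20.

1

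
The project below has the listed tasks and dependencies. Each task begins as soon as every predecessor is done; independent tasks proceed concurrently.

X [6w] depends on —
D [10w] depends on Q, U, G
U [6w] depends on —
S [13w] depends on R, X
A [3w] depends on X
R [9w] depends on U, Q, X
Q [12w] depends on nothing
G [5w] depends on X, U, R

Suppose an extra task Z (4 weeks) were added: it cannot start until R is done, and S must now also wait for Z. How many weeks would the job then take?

38

Originally the job takes 36 weeks.
With Z inserted, S now waits for max(R, X, Z).
New critical path: Q→R→Z→S = 12+9+4+13 = 38 ⇒ 38 weeks.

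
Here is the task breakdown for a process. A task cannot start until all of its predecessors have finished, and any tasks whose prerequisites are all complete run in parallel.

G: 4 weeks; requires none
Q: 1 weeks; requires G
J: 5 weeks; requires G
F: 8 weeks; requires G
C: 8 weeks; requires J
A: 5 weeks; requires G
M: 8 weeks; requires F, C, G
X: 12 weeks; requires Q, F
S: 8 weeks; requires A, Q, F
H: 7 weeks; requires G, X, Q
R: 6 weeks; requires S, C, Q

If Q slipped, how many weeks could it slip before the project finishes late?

7

G→F→X→H = 4+8+12+7 = 31 sets the makespan at 31 weeks.
Longest path through Q: 24 weeks (earliest finish 5, latest finish 12).
So Q can slip 12 − 5 = 7 weeks.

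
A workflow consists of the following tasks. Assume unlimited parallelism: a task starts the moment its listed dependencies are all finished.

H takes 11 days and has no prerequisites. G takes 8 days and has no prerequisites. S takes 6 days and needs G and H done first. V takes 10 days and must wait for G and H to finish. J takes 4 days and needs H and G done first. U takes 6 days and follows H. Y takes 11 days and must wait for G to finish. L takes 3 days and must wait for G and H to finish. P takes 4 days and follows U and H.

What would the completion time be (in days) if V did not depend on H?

21

Before: longest chain H→V = 11+10 = 21, finish 21.
Without H→V, V's earliest start moves from 11 to 8.
The longest chain is now H→U→P = 11+6+4 = 21, so the schedule takes 21 days.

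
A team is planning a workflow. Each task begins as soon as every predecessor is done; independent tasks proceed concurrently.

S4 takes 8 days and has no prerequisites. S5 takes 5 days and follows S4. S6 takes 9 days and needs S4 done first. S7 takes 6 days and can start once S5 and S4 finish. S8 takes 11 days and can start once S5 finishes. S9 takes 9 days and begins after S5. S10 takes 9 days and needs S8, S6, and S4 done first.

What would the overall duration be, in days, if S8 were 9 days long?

Actual critical path: S4→S5→S8→S10 = 8+5+11+9 = 33 ⇒ 33 days.
S8 lies on that path, so at 9 days the path becomes 31 days.
The critical path is still S4→S5→S8→S10; finish is now 31 days.

31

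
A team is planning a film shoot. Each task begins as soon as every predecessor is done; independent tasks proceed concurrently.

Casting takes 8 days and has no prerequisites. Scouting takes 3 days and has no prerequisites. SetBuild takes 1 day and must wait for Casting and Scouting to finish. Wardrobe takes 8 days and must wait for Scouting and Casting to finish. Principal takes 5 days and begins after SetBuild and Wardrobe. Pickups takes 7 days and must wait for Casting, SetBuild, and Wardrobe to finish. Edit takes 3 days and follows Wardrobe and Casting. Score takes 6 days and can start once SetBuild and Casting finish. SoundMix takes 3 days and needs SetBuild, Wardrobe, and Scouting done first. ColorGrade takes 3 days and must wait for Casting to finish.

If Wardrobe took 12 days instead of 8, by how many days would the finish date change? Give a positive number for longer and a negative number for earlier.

4

Critical path before the change: Casting→Wardrobe→Pickups = 8+8+7 = 23 giving 23 days.
Wardrobe lies on that path, so at 12 days the path becomes 27 days.
That remains the longest chain; total 27 days.
Change in finish: 27 − 23 = +4 days.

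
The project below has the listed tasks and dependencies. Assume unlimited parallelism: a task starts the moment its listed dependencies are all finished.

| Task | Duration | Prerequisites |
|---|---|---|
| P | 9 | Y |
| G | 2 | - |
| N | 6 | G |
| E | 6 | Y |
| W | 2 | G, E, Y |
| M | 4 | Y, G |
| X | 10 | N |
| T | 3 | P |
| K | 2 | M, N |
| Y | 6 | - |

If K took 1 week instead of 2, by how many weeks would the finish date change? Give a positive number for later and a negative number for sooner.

Baseline: Y→P→T = 6+9+3 = 18 → 18 weeks.
The longest path through K is only 12 weeks, so K has float 6.
The critical path is still Y→P→T; finish is now 18 weeks.
Change in finish: 18 − 18 = +0 weeks.

0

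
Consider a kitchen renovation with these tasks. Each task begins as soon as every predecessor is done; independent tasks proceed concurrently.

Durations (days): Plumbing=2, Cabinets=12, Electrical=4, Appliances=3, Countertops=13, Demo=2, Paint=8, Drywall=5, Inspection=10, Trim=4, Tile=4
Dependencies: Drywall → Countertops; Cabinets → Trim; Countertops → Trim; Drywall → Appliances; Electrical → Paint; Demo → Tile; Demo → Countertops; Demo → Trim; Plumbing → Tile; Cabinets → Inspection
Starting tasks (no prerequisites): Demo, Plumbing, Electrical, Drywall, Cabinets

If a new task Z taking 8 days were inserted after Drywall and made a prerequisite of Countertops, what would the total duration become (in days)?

30

Originally the schedule takes 22 days.
With Z inserted, Countertops now waits for max(Demo, Drywall, Z).
New critical path: Drywall→Z→Countertops→Trim = 5+8+13+4 = 30 ⇒ 30 days.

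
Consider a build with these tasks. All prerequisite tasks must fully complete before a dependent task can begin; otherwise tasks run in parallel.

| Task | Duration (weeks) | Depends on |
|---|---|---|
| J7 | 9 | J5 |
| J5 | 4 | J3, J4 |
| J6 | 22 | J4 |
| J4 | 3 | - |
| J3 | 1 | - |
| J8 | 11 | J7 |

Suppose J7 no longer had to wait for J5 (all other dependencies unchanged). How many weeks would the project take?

Original critical path: J4→J5→J7→J8 = 3+4+9+11 = 27 ⇒ 27 weeks.
Without J5→J7, J7's earliest start moves from 7 to 0.
After: J4→J6 = 3+22 = 25 → 25 weeks.

25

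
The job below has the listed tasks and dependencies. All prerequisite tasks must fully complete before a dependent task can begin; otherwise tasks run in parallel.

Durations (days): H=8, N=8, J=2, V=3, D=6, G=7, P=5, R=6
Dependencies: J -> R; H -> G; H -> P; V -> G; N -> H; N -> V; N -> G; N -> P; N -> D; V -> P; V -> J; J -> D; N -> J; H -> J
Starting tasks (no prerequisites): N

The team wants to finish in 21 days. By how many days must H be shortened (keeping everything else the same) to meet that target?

Current finish: 24 days; target: 21.
H is on every critical path, so each day cut from H cuts the finish by one (this holds down to a finish of 19).
Need 24 − 21 = 3 days off H → H becomes 5 days, finish becomes 21.

3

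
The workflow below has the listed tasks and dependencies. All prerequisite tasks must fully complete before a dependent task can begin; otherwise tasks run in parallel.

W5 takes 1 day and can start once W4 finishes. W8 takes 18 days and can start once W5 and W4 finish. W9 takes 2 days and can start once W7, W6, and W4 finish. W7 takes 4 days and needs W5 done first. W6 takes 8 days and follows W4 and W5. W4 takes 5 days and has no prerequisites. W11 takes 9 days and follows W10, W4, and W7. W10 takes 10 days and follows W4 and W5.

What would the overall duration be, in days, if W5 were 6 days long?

Critical path before the change: W4→W5→W10→W11 = 5+1+10+9 = 25 giving 25 days.
W5 lies on that path, so at 6 days the path becomes 30 days.
The critical path is still W4→W5→W10→W11; finish is now 30 days.

30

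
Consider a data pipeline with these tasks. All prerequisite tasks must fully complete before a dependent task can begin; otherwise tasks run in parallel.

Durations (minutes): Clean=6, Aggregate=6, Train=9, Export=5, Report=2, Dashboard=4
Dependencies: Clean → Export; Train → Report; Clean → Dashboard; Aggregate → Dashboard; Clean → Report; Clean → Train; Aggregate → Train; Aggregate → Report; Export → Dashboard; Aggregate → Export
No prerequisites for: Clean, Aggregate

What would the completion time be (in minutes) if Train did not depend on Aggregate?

With the dependency in place, Clean→Train→Report = 6+9+2 = 17 sets the finish at 17 minutes.
Dropping Aggregate→Train doesn't change Train's earliest start (6); another predecessor still binds.
After: Clean→Train→Report = 6+9+2 = 17 → 17 minutes.

17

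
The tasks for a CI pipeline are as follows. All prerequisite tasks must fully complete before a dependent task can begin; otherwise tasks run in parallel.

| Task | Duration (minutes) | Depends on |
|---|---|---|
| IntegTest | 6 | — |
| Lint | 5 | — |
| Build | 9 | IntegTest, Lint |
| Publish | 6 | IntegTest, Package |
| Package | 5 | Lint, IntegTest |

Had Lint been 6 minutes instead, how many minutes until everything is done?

17

Actual critical path: IntegTest→Package→Publish = 6+5+6 = 17 ⇒ 17 minutes.
Lint has 1 minute of float (longest path through it is 16).
The binding chain switches to Lint→Package→Publish = 6+5+6 = 17; finish 17 minutes.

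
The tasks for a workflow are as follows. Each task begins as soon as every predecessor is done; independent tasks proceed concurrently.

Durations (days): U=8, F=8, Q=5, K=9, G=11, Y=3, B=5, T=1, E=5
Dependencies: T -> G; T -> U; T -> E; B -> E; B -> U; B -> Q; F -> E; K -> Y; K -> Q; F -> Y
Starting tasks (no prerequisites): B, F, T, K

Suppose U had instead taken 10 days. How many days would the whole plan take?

Critical path before the change: K→Q = 9+5 = 14 giving 14 days.
U is off the critical path — its longest chain is 13 days, giving 1 of slack.
The binding chain switches to B→U = 5+10 = 15; finish 15 days.

15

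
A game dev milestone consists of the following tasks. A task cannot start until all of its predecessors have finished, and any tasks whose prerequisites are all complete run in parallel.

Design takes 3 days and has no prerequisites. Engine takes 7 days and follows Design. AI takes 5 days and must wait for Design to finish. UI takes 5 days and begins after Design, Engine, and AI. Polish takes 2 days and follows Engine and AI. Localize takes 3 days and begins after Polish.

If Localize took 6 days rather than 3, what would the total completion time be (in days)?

Actual critical path: Design→Engine→Polish→Localize = 3+7+2+3 = 15 ⇒ 15 days.
Localize is on the critical path; changing it to 6 makes that path 18 days.
The critical path is still Design→Engine→Polish→Localize; finish is now 18 days.

18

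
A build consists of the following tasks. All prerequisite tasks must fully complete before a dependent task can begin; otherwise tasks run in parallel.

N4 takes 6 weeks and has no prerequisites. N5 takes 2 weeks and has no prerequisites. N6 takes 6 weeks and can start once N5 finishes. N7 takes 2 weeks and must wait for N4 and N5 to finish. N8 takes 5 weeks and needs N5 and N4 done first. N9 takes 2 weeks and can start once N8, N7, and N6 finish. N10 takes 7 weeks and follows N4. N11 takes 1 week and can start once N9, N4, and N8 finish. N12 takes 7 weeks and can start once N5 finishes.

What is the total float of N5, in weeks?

3

Critical path: N4→N8→N9→N11 = 6+5+2+1 = 14, so the finish is 14 weeks.
Longest path through N5: 11 weeks (earliest finish 2, latest finish 5).
So N5 can slip 5 − 2 = 3 weeks.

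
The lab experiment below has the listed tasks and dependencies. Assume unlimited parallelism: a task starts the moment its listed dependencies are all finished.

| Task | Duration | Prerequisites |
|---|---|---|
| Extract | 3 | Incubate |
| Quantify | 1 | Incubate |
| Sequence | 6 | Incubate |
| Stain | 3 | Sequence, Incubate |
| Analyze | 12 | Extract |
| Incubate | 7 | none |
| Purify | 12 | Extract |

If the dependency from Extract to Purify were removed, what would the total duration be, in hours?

Original critical path: Incubate→Extract→Purify = 7+3+12 = 22 ⇒ 22 hours.
Without Extract→Purify, Purify's earliest start moves from 10 to 0.
The longest chain is now Incubate→Extract→Analyze = 7+3+12 = 22, so the schedule takes 22 hours.

22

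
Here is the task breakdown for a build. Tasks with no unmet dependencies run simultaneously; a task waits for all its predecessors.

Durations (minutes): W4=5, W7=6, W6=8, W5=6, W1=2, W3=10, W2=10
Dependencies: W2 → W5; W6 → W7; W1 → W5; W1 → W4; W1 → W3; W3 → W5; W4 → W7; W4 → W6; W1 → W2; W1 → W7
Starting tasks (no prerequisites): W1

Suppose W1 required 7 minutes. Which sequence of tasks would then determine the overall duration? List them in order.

The binding path is W1→W4→W6→W7 = 2+5+8+6 = 21; finish at 21 minutes.
W1 lies on that path, so at 7 minutes the path becomes 26 minutes.
That remains the longest chain; total 26 minutes.

W1, W4, W6, W7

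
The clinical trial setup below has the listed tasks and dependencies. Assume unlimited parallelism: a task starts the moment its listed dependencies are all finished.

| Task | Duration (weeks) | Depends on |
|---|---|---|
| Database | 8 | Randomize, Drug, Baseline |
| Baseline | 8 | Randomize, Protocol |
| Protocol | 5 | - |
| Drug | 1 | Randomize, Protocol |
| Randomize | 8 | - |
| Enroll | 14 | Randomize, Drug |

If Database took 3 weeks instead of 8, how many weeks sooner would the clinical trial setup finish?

Critical path before the change: Randomize→Baseline→Database = 8+8+8 = 24 giving 24 weeks.
Since Database is critical, the -5 change carries straight to that chain (now 19 weeks).
New critical path: Randomize→Drug→Enroll = 8+1+14 = 23 ⇒ 23 weeks.
Change in finish: 23 − 24 = -1 weeks.

1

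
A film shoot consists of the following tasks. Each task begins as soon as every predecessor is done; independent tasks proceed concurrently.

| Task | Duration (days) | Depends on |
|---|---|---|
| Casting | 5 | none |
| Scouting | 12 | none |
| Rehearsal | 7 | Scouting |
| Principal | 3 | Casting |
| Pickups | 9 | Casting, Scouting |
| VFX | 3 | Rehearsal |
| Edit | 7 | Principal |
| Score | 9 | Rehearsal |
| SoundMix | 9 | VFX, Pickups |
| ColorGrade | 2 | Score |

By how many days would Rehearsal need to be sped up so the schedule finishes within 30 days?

Current finish: 31 days; target: 30.
Rehearsal is on every critical path, so each day cut from Rehearsal cuts the finish by one (this holds down to a finish of 30).
Need 31 − 30 = 1 day off Rehearsal → Rehearsal becomes 6 days, finish becomes 30.

1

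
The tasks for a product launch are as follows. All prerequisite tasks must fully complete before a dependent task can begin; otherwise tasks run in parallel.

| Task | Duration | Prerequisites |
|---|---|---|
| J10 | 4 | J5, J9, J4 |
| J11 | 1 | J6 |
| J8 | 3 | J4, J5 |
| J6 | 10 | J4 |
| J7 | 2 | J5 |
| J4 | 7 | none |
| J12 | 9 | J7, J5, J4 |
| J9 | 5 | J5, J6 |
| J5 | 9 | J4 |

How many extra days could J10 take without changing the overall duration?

1

J4→J5→J7→J12 = 7+9+2+9 = 27 sets the makespan at 27 days.
Longest path through J10: 26 days (earliest finish 26, latest finish 27).
Float = 27 − 26 = 1.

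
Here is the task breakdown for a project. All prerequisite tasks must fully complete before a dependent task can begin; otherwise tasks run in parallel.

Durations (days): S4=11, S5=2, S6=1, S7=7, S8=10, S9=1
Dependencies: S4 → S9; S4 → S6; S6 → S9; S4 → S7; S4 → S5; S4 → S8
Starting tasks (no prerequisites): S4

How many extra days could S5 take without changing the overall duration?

8

Critical path: S4→S8 = 11+10 = 21, so the finish is 21 days.
Longest path through S5: 13 days (earliest finish 13, latest finish 21).
Float = 21 − 13 = 8.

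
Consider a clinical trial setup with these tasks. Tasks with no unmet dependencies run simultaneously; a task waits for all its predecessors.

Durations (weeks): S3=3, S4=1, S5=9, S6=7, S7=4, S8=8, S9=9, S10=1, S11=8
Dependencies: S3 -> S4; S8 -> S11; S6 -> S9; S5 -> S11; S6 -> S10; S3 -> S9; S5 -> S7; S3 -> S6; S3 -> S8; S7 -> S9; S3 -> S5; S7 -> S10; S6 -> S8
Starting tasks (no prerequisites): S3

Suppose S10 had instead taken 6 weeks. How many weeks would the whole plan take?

26

As given, the longest chain is S3→S6→S8→S11 = 3+7+8+8 = 26, so the finish is 26 weeks.
S10 is off the critical path — its longest chain is 17 weeks, giving 9 of slack.
The critical path is still S3→S6→S8→S11; finish is now 26 weeks.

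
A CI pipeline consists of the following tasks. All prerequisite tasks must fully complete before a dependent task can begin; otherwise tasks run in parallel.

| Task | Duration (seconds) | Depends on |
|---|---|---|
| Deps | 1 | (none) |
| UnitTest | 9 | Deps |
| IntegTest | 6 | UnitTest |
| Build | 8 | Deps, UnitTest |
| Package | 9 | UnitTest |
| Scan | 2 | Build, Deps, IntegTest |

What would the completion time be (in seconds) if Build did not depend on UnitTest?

With the dependency in place, Deps→UnitTest→Build→Scan = 1+9+8+2 = 20 sets the finish at 20 seconds.
Without UnitTest→Build, Build's earliest start moves from 10 to 1.
New critical path: Deps→UnitTest→Package = 1+9+9 = 19 ⇒ 19 seconds.

19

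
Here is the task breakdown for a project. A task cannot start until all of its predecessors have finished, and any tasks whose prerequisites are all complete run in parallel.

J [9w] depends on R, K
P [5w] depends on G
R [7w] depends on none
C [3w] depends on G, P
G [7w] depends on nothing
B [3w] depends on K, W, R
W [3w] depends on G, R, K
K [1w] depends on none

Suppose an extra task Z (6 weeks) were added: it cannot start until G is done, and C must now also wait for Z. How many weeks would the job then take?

Originally the job takes 16 weeks.
With Z inserted, C now waits for max(G, P, Z).
New critical path: G→Z→C = 7+6+3 = 16 ⇒ 16 weeks.

16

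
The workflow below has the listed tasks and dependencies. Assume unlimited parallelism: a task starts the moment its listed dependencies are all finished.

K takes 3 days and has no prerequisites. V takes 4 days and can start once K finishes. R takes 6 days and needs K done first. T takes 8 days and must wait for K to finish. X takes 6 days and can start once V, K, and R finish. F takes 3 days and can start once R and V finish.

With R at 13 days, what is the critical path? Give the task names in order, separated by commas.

K, R, X

As given, the longest chain is K→R→X = 3+6+6 = 15, so the finish is 15 days.
R is on the critical path; changing it to 13 makes that path 22 days.
No other chain overtakes it, so the finish is 22 days.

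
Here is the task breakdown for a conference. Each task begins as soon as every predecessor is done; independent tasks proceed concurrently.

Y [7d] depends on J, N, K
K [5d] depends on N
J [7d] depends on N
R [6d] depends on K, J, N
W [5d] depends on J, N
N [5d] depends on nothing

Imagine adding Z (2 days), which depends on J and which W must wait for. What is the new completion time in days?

19

Originally the job takes 19 days.
With Z inserted, W now waits for max(J, N, Z).
New critical path: N→J→Z→W = 5+7+2+5 = 19 ⇒ 19 days.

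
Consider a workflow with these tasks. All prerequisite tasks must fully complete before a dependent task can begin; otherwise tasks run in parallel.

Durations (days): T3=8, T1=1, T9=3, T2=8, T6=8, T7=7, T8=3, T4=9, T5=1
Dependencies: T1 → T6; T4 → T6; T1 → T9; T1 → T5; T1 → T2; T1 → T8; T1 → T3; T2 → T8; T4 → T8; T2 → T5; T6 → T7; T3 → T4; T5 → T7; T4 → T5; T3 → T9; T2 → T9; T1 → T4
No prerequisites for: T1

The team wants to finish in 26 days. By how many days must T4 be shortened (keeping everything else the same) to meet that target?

Current finish: 33 days; target: 26.
T4 is on every critical path, so each day cut from T4 cuts the finish by one (this holds down to a finish of 25).
Need 33 − 26 = 7 days off T4 → T4 becomes 2 days, finish becomes 26.

7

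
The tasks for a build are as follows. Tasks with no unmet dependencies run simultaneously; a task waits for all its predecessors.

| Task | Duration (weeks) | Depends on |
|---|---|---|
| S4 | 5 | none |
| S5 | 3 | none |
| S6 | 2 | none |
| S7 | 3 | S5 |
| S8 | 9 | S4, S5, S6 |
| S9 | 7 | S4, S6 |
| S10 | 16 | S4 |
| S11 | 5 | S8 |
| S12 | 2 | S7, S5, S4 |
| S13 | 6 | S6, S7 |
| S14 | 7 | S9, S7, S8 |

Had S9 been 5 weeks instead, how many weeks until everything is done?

21

Baseline: S4→S8→S14 = 5+9+7 = 21 → 21 weeks.
S9 has 2 weeks of float (longest path through it is 19).
The critical path is still S4→S8→S14; finish is now 21 weeks.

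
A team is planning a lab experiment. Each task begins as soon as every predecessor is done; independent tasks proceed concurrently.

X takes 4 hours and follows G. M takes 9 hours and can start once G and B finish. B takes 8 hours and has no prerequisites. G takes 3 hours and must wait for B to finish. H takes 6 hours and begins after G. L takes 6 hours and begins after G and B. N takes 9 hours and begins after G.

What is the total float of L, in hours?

3

Critical path: B→G→N = 8+3+9 = 20, so the finish is 20 hours.
L finishes as early as 17 and must finish by 20.
Float = 20 − 17 = 3.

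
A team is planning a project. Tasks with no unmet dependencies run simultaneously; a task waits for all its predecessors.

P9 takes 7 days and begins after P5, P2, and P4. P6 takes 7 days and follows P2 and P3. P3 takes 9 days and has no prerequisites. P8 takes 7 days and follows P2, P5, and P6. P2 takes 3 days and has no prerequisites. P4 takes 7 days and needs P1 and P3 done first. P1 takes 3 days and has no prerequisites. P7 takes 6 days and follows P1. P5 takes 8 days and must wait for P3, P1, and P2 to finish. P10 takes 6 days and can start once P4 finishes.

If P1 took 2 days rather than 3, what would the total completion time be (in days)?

24

Critical path before the change: P3→P5→P8 = 9+8+7 = 24 giving 24 days.
P1 is off the critical path — its longest chain is 18 days, giving 6 of slack.
That remains the longest chain; total 24 days.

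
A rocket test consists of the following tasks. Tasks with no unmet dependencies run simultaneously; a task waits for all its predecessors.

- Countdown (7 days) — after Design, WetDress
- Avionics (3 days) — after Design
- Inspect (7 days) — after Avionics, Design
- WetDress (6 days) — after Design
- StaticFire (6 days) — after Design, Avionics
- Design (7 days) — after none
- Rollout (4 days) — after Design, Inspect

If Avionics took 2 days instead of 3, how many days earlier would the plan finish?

Critical path before the change: Design→Avionics→Inspect→Rollout = 7+3+7+4 = 21 giving 21 days.
Since Avionics is critical, the -1 change carries straight to that chain (now 20 days).
The critical path is still Design→Avionics→Inspect→Rollout; finish is now 20 days.
Change in finish: 20 − 21 = -1 days.

1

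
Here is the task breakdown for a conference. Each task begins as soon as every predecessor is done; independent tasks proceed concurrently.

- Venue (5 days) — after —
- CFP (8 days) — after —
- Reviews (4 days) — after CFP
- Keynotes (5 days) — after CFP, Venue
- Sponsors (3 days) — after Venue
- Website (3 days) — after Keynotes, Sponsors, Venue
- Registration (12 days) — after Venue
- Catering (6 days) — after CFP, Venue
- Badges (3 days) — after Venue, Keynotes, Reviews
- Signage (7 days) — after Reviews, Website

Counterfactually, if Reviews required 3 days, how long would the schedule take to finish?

23

Critical path before the change: CFP→Keynotes→Website→Signage = 8+5+3+7 = 23 giving 23 days.
Reviews has 4 days of float (longest path through it is 19).
That remains the longest chain; total 23 days.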